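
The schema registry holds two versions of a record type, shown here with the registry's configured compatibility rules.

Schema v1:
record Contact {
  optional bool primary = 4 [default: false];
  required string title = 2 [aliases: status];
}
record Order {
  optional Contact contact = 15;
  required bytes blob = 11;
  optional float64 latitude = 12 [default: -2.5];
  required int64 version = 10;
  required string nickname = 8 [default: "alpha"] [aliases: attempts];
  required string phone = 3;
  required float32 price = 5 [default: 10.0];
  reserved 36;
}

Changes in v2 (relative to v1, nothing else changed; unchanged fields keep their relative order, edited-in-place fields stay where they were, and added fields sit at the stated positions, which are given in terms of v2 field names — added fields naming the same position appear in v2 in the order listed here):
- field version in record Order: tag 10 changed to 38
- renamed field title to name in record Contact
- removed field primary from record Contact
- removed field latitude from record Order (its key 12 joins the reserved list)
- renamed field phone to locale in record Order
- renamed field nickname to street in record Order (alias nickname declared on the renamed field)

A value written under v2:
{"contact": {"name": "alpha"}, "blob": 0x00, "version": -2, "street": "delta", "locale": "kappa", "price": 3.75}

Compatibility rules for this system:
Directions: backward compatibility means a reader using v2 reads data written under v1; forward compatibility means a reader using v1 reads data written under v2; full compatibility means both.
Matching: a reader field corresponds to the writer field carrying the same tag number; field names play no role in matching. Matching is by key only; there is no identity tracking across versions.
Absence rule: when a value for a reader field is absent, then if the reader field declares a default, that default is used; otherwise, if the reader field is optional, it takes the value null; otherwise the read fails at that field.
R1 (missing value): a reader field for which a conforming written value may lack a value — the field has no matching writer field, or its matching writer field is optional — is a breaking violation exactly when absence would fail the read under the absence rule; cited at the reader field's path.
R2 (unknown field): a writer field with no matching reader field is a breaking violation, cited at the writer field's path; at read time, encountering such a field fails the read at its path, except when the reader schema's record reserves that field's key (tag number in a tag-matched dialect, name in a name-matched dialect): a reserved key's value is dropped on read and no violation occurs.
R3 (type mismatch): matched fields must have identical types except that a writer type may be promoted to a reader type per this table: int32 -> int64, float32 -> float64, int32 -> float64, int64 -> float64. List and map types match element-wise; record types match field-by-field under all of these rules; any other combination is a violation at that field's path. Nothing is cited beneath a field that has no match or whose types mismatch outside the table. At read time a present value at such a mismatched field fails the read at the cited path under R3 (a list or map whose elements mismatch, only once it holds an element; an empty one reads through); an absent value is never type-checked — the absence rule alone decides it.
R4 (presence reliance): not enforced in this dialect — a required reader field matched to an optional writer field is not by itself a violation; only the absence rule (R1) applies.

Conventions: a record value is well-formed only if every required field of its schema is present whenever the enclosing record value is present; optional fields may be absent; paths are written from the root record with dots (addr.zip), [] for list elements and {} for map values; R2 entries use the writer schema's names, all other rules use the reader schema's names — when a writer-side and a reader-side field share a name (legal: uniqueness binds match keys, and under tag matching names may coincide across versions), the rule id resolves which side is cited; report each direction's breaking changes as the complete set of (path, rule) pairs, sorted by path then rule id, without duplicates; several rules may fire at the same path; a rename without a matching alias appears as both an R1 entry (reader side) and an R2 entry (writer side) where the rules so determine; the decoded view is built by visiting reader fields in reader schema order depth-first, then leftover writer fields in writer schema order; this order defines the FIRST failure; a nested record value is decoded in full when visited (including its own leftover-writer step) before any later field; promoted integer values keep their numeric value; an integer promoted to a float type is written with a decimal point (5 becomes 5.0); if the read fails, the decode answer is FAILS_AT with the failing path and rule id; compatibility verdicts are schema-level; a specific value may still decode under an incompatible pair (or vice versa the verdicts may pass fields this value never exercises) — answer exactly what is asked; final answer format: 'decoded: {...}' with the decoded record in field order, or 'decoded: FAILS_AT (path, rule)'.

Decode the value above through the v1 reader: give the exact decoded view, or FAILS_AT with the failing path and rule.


each type pair in Order: writer, then reader
decode walk for Order under reader schema v1:
  contact.primary := false (no value, default fills)
  contact.title := "alpha" (from writer name)
  blob := 0x00
  latitude := -2.5 (no value, default fills)
  read fails at version under R1 (no fill)
  => FAILS_AT (version, R1)
diffs on Order not affecting the asked answer:
  renamed field title to name in record Contact -> fires no rule on Order under this dialect and leaves the result unchanged
  removed field primary from record Contact -> a verdict-level change on Order — the shown value reads the same
  removed field latitude from record Order (its key 12 joins the reserved list) -> fires no rule on Order under this dialect and leaves the result unchanged
  renamed field phone to locale in record Order -> fires no rule on Order under this dialect and leaves the result unchanged
  renamed field nickname to street in record Order (alias nickname declared on the renamed field) -> fires no rule on Order under this dialect and leaves the result unchanged

decoded: FAILS_AT (version, R1)


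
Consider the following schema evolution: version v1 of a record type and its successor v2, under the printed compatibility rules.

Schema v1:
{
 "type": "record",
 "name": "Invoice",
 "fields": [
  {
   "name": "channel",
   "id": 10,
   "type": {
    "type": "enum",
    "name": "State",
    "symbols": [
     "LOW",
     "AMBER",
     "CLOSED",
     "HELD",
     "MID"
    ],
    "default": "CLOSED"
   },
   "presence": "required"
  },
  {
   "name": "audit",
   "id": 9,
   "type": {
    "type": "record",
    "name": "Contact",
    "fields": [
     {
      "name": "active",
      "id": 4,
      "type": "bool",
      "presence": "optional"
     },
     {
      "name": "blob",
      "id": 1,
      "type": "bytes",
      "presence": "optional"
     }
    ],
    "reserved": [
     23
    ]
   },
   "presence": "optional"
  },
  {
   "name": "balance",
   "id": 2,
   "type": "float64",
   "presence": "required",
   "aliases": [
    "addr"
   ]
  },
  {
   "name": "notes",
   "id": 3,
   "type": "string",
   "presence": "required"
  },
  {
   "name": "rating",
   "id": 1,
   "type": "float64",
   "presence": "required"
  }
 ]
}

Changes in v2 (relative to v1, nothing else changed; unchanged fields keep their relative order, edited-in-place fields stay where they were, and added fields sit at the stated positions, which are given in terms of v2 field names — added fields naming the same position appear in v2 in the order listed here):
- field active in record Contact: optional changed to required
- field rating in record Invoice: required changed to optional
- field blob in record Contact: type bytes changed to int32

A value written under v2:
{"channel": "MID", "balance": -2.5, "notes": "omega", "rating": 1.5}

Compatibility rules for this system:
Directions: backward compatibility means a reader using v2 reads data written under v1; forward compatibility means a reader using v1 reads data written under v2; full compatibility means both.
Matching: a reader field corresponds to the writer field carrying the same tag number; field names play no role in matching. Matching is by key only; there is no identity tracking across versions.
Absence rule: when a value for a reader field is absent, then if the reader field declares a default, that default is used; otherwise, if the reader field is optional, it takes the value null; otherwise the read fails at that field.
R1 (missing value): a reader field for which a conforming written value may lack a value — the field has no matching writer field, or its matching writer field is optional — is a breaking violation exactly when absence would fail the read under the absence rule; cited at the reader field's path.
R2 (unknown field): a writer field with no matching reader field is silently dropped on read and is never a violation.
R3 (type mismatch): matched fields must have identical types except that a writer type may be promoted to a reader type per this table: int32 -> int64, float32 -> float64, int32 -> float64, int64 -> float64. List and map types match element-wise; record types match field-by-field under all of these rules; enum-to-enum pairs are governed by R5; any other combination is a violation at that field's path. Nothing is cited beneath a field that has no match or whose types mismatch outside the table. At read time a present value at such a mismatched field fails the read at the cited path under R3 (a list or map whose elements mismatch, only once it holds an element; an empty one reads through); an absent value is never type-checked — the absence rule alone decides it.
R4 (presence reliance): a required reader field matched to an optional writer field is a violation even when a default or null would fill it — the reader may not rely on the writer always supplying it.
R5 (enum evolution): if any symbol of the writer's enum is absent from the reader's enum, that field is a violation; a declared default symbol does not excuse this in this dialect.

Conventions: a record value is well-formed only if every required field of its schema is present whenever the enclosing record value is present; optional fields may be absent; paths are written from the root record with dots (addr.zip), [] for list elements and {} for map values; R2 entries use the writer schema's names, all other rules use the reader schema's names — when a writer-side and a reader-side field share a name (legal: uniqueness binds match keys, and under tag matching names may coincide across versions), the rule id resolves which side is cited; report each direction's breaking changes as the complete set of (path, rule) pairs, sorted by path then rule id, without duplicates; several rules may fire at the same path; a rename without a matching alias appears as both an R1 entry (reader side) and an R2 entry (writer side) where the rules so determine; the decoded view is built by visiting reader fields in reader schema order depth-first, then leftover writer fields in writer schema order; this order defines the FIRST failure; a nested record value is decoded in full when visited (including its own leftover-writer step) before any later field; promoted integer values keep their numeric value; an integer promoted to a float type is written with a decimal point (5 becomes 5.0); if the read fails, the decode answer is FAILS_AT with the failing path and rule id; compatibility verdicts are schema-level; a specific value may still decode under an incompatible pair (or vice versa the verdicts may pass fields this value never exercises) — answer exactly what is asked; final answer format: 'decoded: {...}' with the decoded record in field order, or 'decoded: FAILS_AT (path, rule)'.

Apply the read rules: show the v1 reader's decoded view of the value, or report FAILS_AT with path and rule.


in Invoice below, arrows point writer -> reader
decoding the Invoice value with the v1 reader:
  channel := "MID"
  audit := null (missing; optional => null)
  balance := -2.5
  notes := "omega"
  rating := 1.5
  => decoded: {"channel": "MID", "audit": null, "balance": -2.5, "notes": "omega", "rating": 1.5}
the other Invoice changes do not affect what is asked:
  field active in record Contact: optional changed to required -> changes Invoice's schema-level verdicts only — the decode of this value is the same
  field rating in record Invoice: required changed to optional -> changes Invoice's schema-level verdicts only — the decode of this value is the same
  field blob in record Contact: type bytes changed to int32 -> changes Invoice's schema-level verdicts only — the decode of this value is the same

decoded: {"channel": "MID", "audit": null, "balance": -2.5, "notes": "omega", "rating": 1.5}


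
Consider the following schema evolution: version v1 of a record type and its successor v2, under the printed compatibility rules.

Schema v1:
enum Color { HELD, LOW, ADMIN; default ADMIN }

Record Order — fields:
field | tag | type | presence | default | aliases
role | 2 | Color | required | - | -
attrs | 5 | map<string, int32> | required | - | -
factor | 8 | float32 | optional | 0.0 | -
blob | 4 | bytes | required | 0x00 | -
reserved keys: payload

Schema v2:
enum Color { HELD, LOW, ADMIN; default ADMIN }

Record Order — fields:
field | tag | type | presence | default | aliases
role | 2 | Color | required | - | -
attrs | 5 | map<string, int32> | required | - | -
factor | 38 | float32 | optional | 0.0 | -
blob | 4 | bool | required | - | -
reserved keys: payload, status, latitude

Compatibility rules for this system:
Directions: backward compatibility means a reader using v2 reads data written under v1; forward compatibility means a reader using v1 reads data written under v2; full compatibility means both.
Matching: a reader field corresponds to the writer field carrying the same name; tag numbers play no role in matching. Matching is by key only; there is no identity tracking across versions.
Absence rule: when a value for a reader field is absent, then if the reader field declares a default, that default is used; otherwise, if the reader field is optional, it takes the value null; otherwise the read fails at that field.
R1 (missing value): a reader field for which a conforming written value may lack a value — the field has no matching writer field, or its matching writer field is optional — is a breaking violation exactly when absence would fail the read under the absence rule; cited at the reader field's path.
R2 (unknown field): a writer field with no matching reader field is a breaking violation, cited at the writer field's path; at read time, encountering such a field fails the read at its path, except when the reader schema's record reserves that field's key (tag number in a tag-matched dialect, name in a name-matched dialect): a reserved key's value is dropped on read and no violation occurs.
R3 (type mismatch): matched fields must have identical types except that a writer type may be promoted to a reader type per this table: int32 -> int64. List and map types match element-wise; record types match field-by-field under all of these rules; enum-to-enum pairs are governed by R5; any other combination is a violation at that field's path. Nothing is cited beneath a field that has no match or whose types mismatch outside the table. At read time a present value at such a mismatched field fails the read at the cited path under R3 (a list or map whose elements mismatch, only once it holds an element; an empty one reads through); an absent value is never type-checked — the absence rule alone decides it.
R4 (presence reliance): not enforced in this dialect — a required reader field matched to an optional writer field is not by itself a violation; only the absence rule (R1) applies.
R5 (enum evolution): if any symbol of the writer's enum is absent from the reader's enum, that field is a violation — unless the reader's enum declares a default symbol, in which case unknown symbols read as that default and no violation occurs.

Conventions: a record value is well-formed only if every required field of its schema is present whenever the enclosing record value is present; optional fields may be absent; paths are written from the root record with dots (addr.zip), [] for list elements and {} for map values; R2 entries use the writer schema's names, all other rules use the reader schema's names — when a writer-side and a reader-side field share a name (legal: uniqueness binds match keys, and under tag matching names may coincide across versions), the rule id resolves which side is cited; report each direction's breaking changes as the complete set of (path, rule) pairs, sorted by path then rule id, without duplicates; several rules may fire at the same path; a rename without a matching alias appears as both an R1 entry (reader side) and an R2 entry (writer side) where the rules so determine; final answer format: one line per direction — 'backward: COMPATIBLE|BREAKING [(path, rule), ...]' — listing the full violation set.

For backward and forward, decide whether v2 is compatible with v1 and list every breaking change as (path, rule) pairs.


backward: BREAKING [(blob, R3)]; forward: BREAKING [(blob, R3)]

each type pair in Order: writer, then reader
backward on Order — v2 reading data written by v1:
  role <- role (Color -> Color, writer required)
  attrs <- attrs (map<string, int32> -> map<string, int32>, writer required)
  factor <- factor (float32 -> float32, writer optional)
  blob <- blob (bytes -> bool, writer required)
  breaking: (blob, R3)
  => 1 violation(s): backward is BREAKING for Order
forward on Order — v1 reading data written by v2:
  role <- role (Color -> Color, writer required)
  attrs <- attrs (map<string, int32> -> map<string, int32>, writer required)
  factor <- factor (float32 -> float32, writer optional)
  blob <- blob (bool -> bytes, writer required)
  breaking: (blob, R3)
  => 1 violation(s): forward is BREAKING for Order


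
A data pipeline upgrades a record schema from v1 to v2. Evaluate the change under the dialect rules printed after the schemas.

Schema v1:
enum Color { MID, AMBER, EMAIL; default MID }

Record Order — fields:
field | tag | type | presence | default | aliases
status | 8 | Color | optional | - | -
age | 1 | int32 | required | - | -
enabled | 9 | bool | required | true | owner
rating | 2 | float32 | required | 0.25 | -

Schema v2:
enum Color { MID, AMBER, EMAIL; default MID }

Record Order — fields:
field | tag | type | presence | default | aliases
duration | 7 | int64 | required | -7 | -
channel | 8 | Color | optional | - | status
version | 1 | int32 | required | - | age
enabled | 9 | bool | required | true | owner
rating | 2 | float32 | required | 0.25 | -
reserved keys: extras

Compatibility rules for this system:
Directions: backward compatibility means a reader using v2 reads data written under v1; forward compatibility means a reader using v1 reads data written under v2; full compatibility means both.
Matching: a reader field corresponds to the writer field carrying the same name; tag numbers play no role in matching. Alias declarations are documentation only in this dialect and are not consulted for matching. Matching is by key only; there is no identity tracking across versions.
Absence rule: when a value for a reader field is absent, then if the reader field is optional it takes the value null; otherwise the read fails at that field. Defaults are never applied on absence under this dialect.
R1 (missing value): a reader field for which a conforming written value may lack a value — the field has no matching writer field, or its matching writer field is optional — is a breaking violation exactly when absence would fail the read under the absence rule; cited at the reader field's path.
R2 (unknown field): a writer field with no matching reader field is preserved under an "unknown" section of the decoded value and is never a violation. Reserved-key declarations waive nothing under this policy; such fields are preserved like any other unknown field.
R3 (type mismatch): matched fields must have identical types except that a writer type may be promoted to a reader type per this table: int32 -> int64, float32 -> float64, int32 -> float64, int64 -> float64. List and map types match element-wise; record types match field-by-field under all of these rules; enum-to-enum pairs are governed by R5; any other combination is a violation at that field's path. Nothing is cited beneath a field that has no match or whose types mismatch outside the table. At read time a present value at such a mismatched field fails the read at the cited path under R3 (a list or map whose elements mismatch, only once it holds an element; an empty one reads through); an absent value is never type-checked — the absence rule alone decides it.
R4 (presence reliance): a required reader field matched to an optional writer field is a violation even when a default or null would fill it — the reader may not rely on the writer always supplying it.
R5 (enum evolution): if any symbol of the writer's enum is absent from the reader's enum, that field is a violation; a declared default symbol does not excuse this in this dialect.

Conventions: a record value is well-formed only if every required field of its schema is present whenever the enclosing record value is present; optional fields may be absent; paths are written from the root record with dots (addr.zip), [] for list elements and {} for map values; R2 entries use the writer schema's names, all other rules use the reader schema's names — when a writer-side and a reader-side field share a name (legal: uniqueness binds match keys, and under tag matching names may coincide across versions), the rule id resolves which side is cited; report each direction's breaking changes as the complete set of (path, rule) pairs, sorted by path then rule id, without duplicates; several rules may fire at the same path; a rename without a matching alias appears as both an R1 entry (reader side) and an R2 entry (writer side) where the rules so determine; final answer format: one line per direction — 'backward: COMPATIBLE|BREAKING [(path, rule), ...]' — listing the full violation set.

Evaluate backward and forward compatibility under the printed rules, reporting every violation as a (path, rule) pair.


arrows below run writer -> reader for Order
checking backward for Order: reader v2 against writer v1:
  duration: no writer-side match
  channel: no writer-side match
  version: no writer-side match
  enabled: bool -> bool, writer required; from enabled
  rating: float32 -> float32, writer required; from rating
  leftover writer field: status
  leftover writer field: age
  violation R1 at duration
  violation R1 at version
  => backward verdict for Order: BREAKING, 2 violation(s)
checking forward for Order: reader v1 against writer v2:
  status: no writer-side match
  age: no writer-side match
  enabled: bool -> bool, writer required; from enabled
  rating: float32 -> float32, writer required; from rating
  leftover writer field: duration
  leftover writer field: channel
  leftover writer field: version
  violation R1 at age
  => forward verdict for Order: BREAKING, 1 violation(s)

backward: BREAKING [(duration, R1), (version, R1)]; forward: BREAKING [(age, R1)]


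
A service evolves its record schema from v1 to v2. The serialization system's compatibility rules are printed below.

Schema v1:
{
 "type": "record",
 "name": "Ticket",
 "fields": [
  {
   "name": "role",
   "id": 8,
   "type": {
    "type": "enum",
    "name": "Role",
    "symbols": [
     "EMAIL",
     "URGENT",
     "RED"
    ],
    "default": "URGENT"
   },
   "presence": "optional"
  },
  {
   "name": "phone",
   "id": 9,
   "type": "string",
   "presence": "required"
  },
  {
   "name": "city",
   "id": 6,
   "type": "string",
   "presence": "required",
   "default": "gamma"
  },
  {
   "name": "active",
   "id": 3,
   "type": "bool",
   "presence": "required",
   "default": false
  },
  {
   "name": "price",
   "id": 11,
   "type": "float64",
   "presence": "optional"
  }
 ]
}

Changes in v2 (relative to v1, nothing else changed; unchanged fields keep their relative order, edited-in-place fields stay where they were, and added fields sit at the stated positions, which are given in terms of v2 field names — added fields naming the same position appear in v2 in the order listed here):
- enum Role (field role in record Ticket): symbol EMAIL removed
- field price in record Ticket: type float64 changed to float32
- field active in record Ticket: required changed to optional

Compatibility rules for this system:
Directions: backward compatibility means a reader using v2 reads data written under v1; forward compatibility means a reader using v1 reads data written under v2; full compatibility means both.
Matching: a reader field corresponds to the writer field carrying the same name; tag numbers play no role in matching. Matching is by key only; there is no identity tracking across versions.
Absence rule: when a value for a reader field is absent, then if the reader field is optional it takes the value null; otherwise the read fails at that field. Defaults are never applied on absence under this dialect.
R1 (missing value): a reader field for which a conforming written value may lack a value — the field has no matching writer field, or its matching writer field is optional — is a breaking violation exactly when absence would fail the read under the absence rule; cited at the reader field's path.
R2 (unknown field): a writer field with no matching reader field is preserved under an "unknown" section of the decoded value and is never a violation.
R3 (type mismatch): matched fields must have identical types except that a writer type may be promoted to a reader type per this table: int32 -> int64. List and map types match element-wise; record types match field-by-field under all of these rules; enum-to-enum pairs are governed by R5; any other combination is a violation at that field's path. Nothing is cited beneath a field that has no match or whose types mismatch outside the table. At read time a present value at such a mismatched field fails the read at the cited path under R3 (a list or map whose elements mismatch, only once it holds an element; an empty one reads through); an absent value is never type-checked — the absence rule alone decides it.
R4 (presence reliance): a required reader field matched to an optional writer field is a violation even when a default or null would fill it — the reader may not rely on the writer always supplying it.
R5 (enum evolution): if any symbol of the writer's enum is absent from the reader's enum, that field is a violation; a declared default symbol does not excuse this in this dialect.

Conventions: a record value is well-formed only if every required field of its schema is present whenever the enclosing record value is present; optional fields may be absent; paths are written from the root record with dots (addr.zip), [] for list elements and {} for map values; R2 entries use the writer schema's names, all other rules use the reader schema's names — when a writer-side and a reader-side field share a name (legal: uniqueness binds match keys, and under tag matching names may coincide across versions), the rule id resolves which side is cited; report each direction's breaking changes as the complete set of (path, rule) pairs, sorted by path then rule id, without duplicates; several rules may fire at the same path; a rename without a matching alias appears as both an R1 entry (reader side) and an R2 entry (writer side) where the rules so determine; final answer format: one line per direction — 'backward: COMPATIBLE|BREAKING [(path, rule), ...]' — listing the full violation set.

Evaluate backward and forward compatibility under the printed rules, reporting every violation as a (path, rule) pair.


backward: BREAKING [(price, R3), (role, R5)]; forward: BREAKING [(active, R1), (active, R4), (price, R3)]

arrows below run writer -> reader for Ticket
backward pass over Ticket, reader schema v2, writer schema v1:
  role <- role (Role -> Role, writer optional)
  phone <- phone (string -> string, writer required)
  city <- city (string -> string, writer required)
  active <- active (bool -> bool, writer required)
  price <- price (float64 -> float32, writer optional)
  rule R3 violated at price
  rule R5 violated at role
  => 2 violation(s): backward is BREAKING for Ticket
forward pass over Ticket, reader schema v1, writer schema v2:
  role <- role (Role -> Role, writer optional)
  phone <- phone (string -> string, writer required)
  city <- city (string -> string, writer required)
  active <- active (bool -> bool, writer optional)
  price <- price (float32 -> float64, writer optional)
  rule R1 violated at active
  rule R4 violated at active
  rule R3 violated at price
  => 3 violation(s): forward is BREAKING for Ticket


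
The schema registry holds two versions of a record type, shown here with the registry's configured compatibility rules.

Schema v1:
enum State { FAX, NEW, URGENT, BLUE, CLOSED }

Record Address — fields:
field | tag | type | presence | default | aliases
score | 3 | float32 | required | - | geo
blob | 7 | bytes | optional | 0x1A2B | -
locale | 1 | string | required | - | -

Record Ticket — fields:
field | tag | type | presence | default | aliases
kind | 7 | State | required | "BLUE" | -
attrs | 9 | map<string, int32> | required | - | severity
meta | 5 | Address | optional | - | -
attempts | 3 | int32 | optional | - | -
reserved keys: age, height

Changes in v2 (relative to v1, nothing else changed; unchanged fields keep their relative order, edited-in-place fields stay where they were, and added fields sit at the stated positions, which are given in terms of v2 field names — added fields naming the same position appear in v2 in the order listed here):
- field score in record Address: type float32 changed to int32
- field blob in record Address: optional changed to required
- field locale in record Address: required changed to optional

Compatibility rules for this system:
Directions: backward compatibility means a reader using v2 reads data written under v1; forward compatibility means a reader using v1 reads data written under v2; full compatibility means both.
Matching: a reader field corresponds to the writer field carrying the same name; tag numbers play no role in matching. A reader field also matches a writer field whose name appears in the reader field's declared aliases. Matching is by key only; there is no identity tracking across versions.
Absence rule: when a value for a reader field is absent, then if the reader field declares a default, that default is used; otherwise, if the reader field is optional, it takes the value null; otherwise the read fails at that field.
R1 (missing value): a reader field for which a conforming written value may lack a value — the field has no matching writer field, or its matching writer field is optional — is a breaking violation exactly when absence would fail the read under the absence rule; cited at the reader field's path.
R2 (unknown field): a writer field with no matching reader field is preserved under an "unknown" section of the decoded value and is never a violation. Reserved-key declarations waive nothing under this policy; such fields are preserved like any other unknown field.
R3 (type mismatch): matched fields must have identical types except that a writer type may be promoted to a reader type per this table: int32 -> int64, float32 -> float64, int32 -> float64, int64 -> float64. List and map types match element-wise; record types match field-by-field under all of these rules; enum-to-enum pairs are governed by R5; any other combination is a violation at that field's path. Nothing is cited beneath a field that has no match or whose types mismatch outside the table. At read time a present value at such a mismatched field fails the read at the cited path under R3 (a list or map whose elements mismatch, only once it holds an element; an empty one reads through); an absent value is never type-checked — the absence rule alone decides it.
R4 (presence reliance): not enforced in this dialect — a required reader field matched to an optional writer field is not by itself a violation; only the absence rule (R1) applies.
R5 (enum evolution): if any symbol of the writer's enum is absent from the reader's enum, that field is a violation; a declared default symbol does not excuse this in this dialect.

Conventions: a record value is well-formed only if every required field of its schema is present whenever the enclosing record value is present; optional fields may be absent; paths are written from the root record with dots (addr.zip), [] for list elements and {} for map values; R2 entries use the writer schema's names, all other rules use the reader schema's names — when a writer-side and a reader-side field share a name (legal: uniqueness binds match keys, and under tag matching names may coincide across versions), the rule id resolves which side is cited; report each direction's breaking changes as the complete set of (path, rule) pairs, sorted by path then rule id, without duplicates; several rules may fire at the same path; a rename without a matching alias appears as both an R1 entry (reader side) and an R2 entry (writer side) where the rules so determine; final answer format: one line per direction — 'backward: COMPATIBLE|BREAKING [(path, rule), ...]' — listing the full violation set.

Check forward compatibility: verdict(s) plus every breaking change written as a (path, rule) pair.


in Ticket below, arrows point writer -> reader
forward pass over Ticket, reader schema v1, writer schema v2:
  State -> State, writer required: kind aligns to kind
  map<string, int32> -> map<string, int32>, writer required: attrs aligns to attrs
  Address -> Address, writer optional: meta aligns to meta
  int32 -> int32, writer optional: attempts aligns to attempts
  int32 -> float32, writer required: meta.score aligns to meta.score
  bytes -> bytes, writer required: meta.blob aligns to meta.blob
  string -> string, writer optional: meta.locale aligns to meta.locale
  breaking: (meta.locale, R1)
  breaking: (meta.score, R3)
  forward on Ticket therefore BREAKING (2)
checking off the Ticket differences that do not matter here:
  field blob in record Address: optional changed to required -> fires no rule on Ticket, leaving the asked answer as it is

forward: BREAKING [(meta.locale, R1), (meta.score, R3)]


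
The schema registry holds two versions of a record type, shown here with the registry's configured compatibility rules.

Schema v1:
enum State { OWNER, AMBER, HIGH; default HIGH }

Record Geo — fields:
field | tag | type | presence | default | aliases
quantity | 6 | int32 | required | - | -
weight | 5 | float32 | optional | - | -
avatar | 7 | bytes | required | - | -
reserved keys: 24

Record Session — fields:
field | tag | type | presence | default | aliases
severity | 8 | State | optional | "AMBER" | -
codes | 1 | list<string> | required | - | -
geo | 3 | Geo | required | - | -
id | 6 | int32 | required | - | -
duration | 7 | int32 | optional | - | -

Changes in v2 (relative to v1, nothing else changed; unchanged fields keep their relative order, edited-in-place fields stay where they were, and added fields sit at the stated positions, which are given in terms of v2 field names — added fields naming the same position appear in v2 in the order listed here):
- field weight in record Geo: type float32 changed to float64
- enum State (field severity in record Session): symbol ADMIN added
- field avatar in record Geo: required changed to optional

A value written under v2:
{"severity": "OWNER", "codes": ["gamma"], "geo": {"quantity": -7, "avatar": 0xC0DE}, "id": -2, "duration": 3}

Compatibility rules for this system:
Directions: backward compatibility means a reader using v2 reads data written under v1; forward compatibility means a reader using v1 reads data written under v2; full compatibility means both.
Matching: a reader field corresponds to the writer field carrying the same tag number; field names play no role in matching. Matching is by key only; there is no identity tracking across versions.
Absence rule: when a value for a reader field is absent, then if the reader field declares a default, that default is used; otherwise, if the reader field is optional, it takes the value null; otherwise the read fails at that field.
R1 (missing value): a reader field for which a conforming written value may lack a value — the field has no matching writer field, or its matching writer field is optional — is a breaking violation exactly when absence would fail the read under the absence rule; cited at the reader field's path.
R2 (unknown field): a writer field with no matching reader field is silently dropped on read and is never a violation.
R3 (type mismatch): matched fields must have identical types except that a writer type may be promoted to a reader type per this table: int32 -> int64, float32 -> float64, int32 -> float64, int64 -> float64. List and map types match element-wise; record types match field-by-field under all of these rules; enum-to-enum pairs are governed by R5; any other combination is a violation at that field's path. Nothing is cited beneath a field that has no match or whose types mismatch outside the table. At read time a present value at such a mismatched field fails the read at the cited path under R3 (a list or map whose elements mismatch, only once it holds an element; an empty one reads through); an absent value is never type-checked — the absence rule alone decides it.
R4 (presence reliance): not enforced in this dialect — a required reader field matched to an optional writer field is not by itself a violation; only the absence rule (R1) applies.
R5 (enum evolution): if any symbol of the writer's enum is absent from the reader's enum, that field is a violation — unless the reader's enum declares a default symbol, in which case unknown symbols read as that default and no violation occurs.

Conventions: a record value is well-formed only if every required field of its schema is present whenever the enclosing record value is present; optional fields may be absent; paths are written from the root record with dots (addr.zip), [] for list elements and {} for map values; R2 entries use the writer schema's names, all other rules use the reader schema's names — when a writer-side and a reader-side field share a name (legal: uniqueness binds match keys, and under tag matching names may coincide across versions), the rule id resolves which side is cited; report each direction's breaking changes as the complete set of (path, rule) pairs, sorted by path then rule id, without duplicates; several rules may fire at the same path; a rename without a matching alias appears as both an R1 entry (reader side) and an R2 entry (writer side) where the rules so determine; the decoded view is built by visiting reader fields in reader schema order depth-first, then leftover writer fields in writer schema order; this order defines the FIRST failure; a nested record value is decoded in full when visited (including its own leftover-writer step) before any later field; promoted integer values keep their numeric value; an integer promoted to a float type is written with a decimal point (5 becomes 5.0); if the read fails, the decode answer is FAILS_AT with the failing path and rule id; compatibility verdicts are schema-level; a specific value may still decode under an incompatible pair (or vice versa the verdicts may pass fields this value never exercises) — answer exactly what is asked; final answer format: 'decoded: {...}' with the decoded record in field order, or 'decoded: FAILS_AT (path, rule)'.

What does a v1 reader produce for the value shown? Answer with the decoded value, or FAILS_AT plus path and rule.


decoded: {"severity": "OWNER", "codes": ["gamma"], "geo": {"quantity": -7, "weight": null, "avatar": 0xC0DE}, "id": -2, "duration": 3}

in Session below, arrows point writer -> reader
decoding the Session value with the v1 reader:
  severity := "OWNER"
  codes := ["gamma"]
  geo.quantity := -7
  geo.weight := null (missing; optional => null)
  geo.avatar := 0xC0DE
  id := -2
  duration := 3
  => decoded: {"severity": "OWNER", "codes": ["gamma"], "geo": {"quantity": -7, "weight": null, "avatar": 0xC0DE}, "id": -2, "duration": 3}
remaining Session differences; none change what is asked:
  field weight in record Geo: type float32 changed to float64 -> shifts the Session verdicts, not this decode
  enum State (field severity in record Session): symbol ADMIN added -> inert under this dialect — no rule fires on Session and the result does not move
  field avatar in record Geo: required changed to optional -> shifts the Session verdicts, not this decode
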